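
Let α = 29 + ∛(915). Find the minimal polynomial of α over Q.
m_α(x) = x^3 - 87x^2 + 2523x - 25304

Set β = α - 29 = ∛(915), so β^3 = 915. Then (α - 29)^3 - 915 = 0, i.e. α is a root of g(x) = (x - 29)^3 - 915 = x^3 - 87x^2 + 2523x - 25304. Since g(x) = h(x - 29) where h(x) = x^3 - 915, and h is irreducible over Q (because 915 is not a perfect cube, so h has no rational root, and a monic cubic with no rational root is irreducible), g is also irreducible (irreducibility is preserved under the substitution x → x - 29). Hence m_α(x) = x^3 - 87x^2 + 2523x - 25304.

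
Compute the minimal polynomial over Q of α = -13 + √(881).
m_α(x) = x^2 + 26x - 712

From α + 13 = √(881), squaring gives (α + 13)^2 = 881, i.e. α^2 + 26α + 169 = 881, so α^2 + 26α - 712 = 0. The discriminant of x^2 + 26x - 712 is (26)^2 - 4·(-712) = 676 + 2848 = 3524, and 4·(881) is not a perfect square in Q since 881 is squarefree and ≠ 1. Hence x^2 + 26x - 712 is irreducible over Q and is the minimal polynomial of α.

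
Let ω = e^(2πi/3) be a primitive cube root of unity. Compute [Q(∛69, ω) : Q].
[Q(∛69, ω) : Q] = 6

[Q(∛69):Q] = 3 (min poly x^3 - 69, irreducible since 69 is not a perfect cube). [Q(ω):Q] = 2 (min poly x^2 + x + 1). Since Q(∛69) ⊂ R and ω ∉ R, we have ω ∉ Q(∛69), so x^2 + x + 1 remains irreducible over Q(∛69) and [Q(∛69, ω) : Q(∛69)] = 2. By the tower law, [Q(∛69, ω) : Q] = 3 · 2 = 6. (In fact Q(∛69, ω) is the splitting field of x^3 - 69 over Q.)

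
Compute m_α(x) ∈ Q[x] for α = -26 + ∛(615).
m_α(x) = x^3 + 78x^2 + 2028x + 16961

Set β = α + 26 = ∛(615), so β^3 = 615. Then (α + 26)^3 - 615 = 0, i.e. α is a root of g(x) = (x + 26)^3 - 615 = x^3 + 78x^2 + 2028x + 16961. Since g(x) = h(x + 26) where h(x) = x^3 - 615, and h is irreducible over Q (because 615 is not a perfect cube, so h has no rational root, and a monic cubic with no rational root is irreducible), g is also irreducible (irreducibility is preserved under the substitution x → x + 26). Hence m_α(x) = x^3 + 78x^2 + 2028x + 16961.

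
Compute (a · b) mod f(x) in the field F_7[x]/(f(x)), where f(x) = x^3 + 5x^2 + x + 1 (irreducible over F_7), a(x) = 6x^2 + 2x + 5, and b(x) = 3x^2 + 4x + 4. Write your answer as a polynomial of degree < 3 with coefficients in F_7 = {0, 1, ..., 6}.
a · b ≡ 3 (mod f(x))

Multiply in F_7[x]: a(x)·b(x) = (6x^2 + 2x + 5)·(3x^2 + 4x + 4) = 4x^4 + 2x^3 + 5x^2 + 6. This has degree ≥ 3, so divide by f(x) over F_7: 4x^4 + 2x^3 + 5x^2 + 6 = (4x + 3)·(x^3 + 5x^2 + x + 1) + (3). Hence a·b ≡ 3 (mod f). (F_7[x]/(f) is a field with 7^3 = 343 elements since f is irreducible of degree 3.)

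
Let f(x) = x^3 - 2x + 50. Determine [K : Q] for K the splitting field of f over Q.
[K : Q] = 6

By the rational root test, any rational root of the monic integer polynomial f(x) = x^3 - 2x + 50 must be an integer dividing the constant term 50, i.e. one of ±{1, 2, 5, 10, 25, 50}. Evaluating: f(1) = 49, f(-1) = 51, f(2) = 54, f(-2) = 46, f(5) = 165, f(-5) = -65, f(10) = 1030, f(-10) = -930, f(25) = 15625, f(-25) = -15525, f(50) = 124950, f(-50) = -124850; none is 0, so f has no rational root and is therefore irreducible over Q (a cubic with no linear factor over a field is irreducible). For an irreducible cubic, the Galois group is A_3 or S_3 according as the discriminant disc(f) = -4a^3 - 27b^2 = -4·(-2)^3 - 27·(50)^2 = -67468 is or is not a square in Q. Here disc(f) = -67468 is not a perfect square in Q, so the Galois group of f over Q is not contained in A_3 and must be all of S_3. The splitting field has degree |S_3| = 6 over Q, so [K : Q] = 6.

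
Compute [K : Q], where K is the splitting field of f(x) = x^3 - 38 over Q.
[K : Q] = 6

The roots of x^3 - 38 are ∛38, ω∛38, ω^2∛38 where ω = e^(2πi/3) is a primitive cube root of unity, so K = Q(∛38, ω). Now [Q(∛38):Q] = 3 (since 38 is not a perfect cube, x^3 - 38 is irreducible) and [Q(ω):Q] = 2. Both 2 and 3 divide [K:Q], and [K:Q] ≤ 3·2 = 6, so [K:Q] = 6. (Equivalently: Q(∛38) ⊂ R but ω ∉ R, so [K : Q(∛38)] = 2.)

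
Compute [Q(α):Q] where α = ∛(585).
[Q(α):Q] = 3

The minimal polynomial of α is x^3 - 585, irreducible over Q since 585 is not a perfect cube (so x^3 - 585 has no rational root). Hence [Q(α):Q] = deg(m_α) = 3.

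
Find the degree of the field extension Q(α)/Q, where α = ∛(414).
[Q(α):Q] = 3

The minimal polynomial of α is x^3 - 414, irreducible over Q since 414 is not a perfect cube (so x^3 - 414 has no rational root). Hence [Q(α):Q] = deg(m_α) = 3.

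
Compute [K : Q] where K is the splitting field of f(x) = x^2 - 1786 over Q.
[K : Q] = 2

f(x) = x^2 - 1786 factors as (x - √1786)(x + √1786). The splitting field is K = Q(√1786). Since 1786 is squarefree and > 1, it is not a perfect square, so x^2 - 1786 is irreducible over Q and [Q(√1786) : Q] = 2. Hence [K : Q] = 2.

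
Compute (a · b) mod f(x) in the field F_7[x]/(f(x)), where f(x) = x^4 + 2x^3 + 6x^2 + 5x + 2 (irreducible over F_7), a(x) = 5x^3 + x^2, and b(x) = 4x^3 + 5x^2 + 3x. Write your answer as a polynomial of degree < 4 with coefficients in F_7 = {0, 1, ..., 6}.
a · b ≡ 6x^3 + 6x + 2 (mod f(x))

Multiply in F_7[x]: a(x)·b(x) = (5x^3 + x^2)·(4x^3 + 5x^2 + 3x) = 6x^6 + x^5 + 6x^4 + 3x^3. This has degree ≥ 4, so divide by f(x) over F_7: 6x^6 + x^5 + 6x^4 + 3x^3 = (6x^2 + 3x + 6)·(x^4 + 2x^3 + 6x^2 + 5x + 2) + (6x^3 + 6x + 2). Hence a·b ≡ 6x^3 + 6x + 2 (mod f). (F_7[x]/(f) is a field with 7^4 = 2401 elements since f is irreducible of degree 4.)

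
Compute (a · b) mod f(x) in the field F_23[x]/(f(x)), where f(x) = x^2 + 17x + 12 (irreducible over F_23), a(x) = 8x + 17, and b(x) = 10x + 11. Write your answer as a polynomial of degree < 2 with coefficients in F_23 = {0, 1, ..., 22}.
a · b ≡ 2x + 9 (mod f(x))

Multiply in F_23[x]: a(x)·b(x) = (8x + 17)·(10x + 11) = 11x^2 + 5x + 3. This has degree ≥ 2, so divide by f(x) over F_23: 11x^2 + 5x + 3 = (11)·(x^2 + 17x + 12) + (2x + 9). Hence a·b ≡ 2x + 9 (mod f). (F_23[x]/(f) is a field with 23^2 = 529 elements since f is irreducible of degree 2.)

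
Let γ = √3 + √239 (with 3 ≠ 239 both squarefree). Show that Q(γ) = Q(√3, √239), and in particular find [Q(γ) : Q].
[Q(γ) : Q] = 4 (equivalently, Q(γ) = Q(√3, √239))

Obviously Q(γ) ⊆ Q(√3, √239), and [Q(√3, √239):Q] = 4 (since 3, 239 are distinct squarefree integers > 1 with 717 not a perfect square). To show equality we compute the minimal polynomial of γ. From γ = √3 + √239: γ^2 = 3 + 2√(717) + 239 = 242 + 2√(717), so γ^2 - 242 = 2√(717); squaring, (γ^2 - 242)^2 = 4·717, i.e. γ^4 - 484γ^2 + 58564 - 2868 = 0, i.e. γ^4 - 484γ^2 + 55696 = 0. So γ is a root of x^4 - 484x^2 + 55696. This polynomial is irreducible over Q: it has no rational root (each ±√3 ± √239 is irrational), and any factorization into two quadratics over Q would force √(717) ∈ Q (pairing opposite roots) or √3, √239 ∈ Q (other pairings), all impossible. Hence [Q(γ):Q] = 4 = [Q(√3, √239):Q], so Q(γ) = Q(√3, √239).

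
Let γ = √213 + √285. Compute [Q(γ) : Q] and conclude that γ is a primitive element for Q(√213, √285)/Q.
[Q(γ) : Q] = 4 (equivalently, Q(γ) = Q(√213, √285))

Obviously Q(γ) ⊆ Q(√213, √285), and [Q(√213, √285):Q] = 4 (since 213, 285 are distinct squarefree integers > 1 with 60705 not a perfect square). To show equality we compute the minimal polynomial of γ. From γ = √213 + √285: γ^2 = 213 + 2√(60705) + 285 = 498 + 2√(60705), so γ^2 - 498 = 2√(60705); squaring, (γ^2 - 498)^2 = 4·60705, i.e. γ^4 - 996γ^2 + 248004 - 242820 = 0, i.e. γ^4 - 996γ^2 + 5184 = 0. So γ is a root of x^4 - 996x^2 + 5184. This polynomial is irreducible over Q: it has no rational root (each ±√213 ± √285 is irrational), and any factorization into two quadratics over Q would force √(60705) ∈ Q (pairing opposite roots) or √213, √285 ∈ Q (other pairings), all impossible. Hence [Q(γ):Q] = 4 = [Q(√213, √285):Q], so Q(γ) = Q(√213, √285).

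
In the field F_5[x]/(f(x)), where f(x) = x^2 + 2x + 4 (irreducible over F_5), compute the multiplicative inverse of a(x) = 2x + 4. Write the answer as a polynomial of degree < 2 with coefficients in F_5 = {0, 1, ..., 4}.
a(x)^(-1) ≡ 3x (mod f(x))

Since f is irreducible over F_5, F_5[x]/(f) is a field and a(x) ≠ 0 has an inverse. Apply the extended Euclidean algorithm to f(x) and a(x) in F_5[x]: f(x) = (3x)·a(x) + (4). The last nonzero remainder is the constant 4 = gcd(f, a) in F_5. Back-substituting through the division chain expresses 4 = s(x)·a(x) + t(x)·f(x) with s(x) ≡ 2x (mod f), so (2x)·a(x) ≡ 4 (mod f). Multiplying by 4^(-1) ≡ 4 in F_5 gives a(x)^(-1) ≡ 4·(2x) ≡ 3x (mod f). Check: (2x + 4)·(3x) = x^2 + 2x ≡ 1 (mod x^2 + 2x + 4).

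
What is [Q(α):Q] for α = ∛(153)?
[Q(α):Q] = 3

The minimal polynomial of α is x^3 - 153, irreducible over Q since 153 is not a perfect cube (so x^3 - 153 has no rational root). Hence [Q(α):Q] = deg(m_α) = 3.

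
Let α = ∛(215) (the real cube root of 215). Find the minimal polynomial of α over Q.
m_α(x) = x^3 - 215

α satisfies α^3 = 215, so x^3 - 215 annihilates α. By the rational root test, a rational root p/q (in lowest terms) of x^3 - 215 would satisfy p^3 = 215 q^3, forcing q = 1 and p^3 = 215; but 215 is not a perfect cube, contradiction. A monic cubic over Q with no rational root is irreducible (any nontrivial factorization would include a linear factor). Hence x^3 - 215 is the minimal polynomial of α, and in particular [Q(α):Q] = 3.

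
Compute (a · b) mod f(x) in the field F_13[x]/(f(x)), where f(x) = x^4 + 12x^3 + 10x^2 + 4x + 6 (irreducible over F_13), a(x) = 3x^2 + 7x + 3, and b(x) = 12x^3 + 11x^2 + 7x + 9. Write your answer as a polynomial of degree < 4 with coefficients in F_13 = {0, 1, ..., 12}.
a · b ≡ 5x^3 + 8x^2 + 10x + 6 (mod f(x))

Multiply in F_13[x]: a(x)·b(x) = (3x^2 + 7x + 3)·(12x^3 + 11x^2 + 7x + 9) = 10x^5 + 4x^3 + 5x^2 + 6x + 1. This has degree ≥ 4, so divide by f(x) over F_13: 10x^5 + 4x^3 + 5x^2 + 6x + 1 = (10x + 10)·(x^4 + 12x^3 + 10x^2 + 4x + 6) + (5x^3 + 8x^2 + 10x + 6). Hence a·b ≡ 5x^3 + 8x^2 + 10x + 6 (mod f). (F_13[x]/(f) is a field with 13^4 = 28561 elements since f is irreducible of degree 4.)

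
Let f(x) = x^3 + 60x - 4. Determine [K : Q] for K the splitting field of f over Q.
[K : Q] = 6

By the rational root test, any rational root of the monic integer polynomial f(x) = x^3 + 60x - 4 must be an integer dividing the constant term -4, i.e. one of ±{1, 2, 4}. Evaluating: f(1) = 57, f(-1) = -65, f(2) = 124, f(-2) = -132, f(4) = 300, f(-4) = -308; none is 0, so f has no rational root and is therefore irreducible over Q (a cubic with no linear factor over a field is irreducible). For an irreducible cubic, the Galois group is A_3 or S_3 according as the discriminant disc(f) = -4a^3 - 27b^2 = -4·(60)^3 - 27·(-4)^2 = -864432 is or is not a square in Q. Here disc(f) = -864432 is not a perfect square in Q, so the Galois group of f over Q is not contained in A_3 and must be all of S_3. The splitting field has degree |S_3| = 6 over Q, so [K : Q] = 6.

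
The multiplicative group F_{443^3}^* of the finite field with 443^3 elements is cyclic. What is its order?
|F_{443^3}^*| = 86938306

F_{443^3} has 443^3 = 86938307 elements; its multiplicative group consists of all nonzero elements, so |F_{443^3}^*| = 86938307 - 1 = 86938306. (It is cyclic since any finite subgroup of the multiplicative group of a field is cyclic.)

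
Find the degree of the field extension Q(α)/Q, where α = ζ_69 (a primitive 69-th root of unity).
[Q(α):Q] = 44

The minimal polynomial of ζ_69 over Q is the 69-th cyclotomic polynomial Φ_69(x), which is irreducible over Q and has degree φ(69) = 44. Hence [Q(α):Q] = φ(69) = 44.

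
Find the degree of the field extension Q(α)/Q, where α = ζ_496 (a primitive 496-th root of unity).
[Q(α):Q] = 240

The minimal polynomial of ζ_496 over Q is the 496-th cyclotomic polynomial Φ_496(x), which is irreducible over Q and has degree φ(496) = 240. Hence [Q(α):Q] = φ(496) = 240.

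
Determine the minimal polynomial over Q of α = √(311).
m_α(x) = x^2 - 311

α satisfies α^2 - 311 = 0, so x^2 - 311 annihilates α. Since d = 311 is squarefree and ≠ 1, it is not a perfect square in Q, so x^2 - 311 has no rational root and is therefore irreducible over Q (a degree-2 polynomial over a field is irreducible iff it has no root). Hence m_α(x) = x^2 - 311.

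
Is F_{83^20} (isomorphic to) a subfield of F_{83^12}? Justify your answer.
No: F_{83^20} is not a subfield of F_{83^12}

F_{p^m} embeds in F_{p^n} iff m | n. Here 20 ∤ 12 (since 12 = 0·20 + 12 with remainder 12 ≠ 0), so F_{83^20} is not a subfield of F_{83^12}. Equivalently: if it were, the tower law would give 20 = [F_{83^20}:F_83] dividing [F_{83^12}:F_83] = 12, contradiction.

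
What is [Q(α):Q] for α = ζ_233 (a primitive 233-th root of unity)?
[Q(α):Q] = 232

The minimal polynomial of ζ_233 over Q is the 233-th cyclotomic polynomial Φ_233(x), which is irreducible over Q and has degree φ(233) = 232. Hence [Q(α):Q] = φ(233) = 232.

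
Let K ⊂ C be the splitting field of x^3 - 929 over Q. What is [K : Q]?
[K : Q] = 6

The roots of x^3 - 929 are ∛929, ω∛929, ω^2∛929 where ω = e^(2πi/3) is a primitive cube root of unity, so K = Q(∛929, ω). Now [Q(∛929):Q] = 3 (since 929 is not a perfect cube, x^3 - 929 is irreducible) and [Q(ω):Q] = 2. Both 2 and 3 divide [K:Q], and [K:Q] ≤ 3·2 = 6, so [K:Q] = 6. (Equivalently: Q(∛929) ⊂ R but ω ∉ R, so [K : Q(∛929)] = 2.)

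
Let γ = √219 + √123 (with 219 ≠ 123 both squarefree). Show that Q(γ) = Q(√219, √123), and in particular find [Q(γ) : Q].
[Q(γ) : Q] = 4 (equivalently, Q(γ) = Q(√219, √123))

Obviously Q(γ) ⊆ Q(√219, √123), and [Q(√219, √123):Q] = 4 (since 219, 123 are distinct squarefree integers > 1 with 26937 not a perfect square). To show equality we compute the minimal polynomial of γ. From γ = √219 + √123: γ^2 = 219 + 2√(26937) + 123 = 342 + 2√(26937), so γ^2 - 342 = 2√(26937); squaring, (γ^2 - 342)^2 = 4·26937, i.e. γ^4 - 684γ^2 + 116964 - 107748 = 0, i.e. γ^4 - 684γ^2 + 9216 = 0. So γ is a root of x^4 - 684x^2 + 9216. This polynomial is irreducible over Q: it has no rational root (each ±√219 ± √123 is irrational), and any factorization into two quadratics over Q would force √(26937) ∈ Q (pairing opposite roots) or √219, √123 ∈ Q (other pairings), all impossible. Hence [Q(γ):Q] = 4 = [Q(√219, √123):Q], so Q(γ) = Q(√219, √123).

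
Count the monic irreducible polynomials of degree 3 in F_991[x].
There are 324413760 monic irreducible polynomials of degree 3 over F_991

Each element of F_{991^3} that lies in no proper subfield is a root of exactly one monic irreducible of degree 3 over F_991, and each such polynomial has 3 distinct roots in F_{991^3}. By Möbius inversion the count is N_991(3) = (1/3) Σ_{d|3} μ(3/d) · 991^d = (1/3)(μ(3)·991^1 + μ(1)·991^3) = 973241280/3 = 324413760.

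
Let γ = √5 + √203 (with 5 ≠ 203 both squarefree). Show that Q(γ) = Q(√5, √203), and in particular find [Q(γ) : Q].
[Q(γ) : Q] = 4 (equivalently, Q(γ) = Q(√5, √203))

Obviously Q(γ) ⊆ Q(√5, √203), and [Q(√5, √203):Q] = 4 (since 5, 203 are distinct squarefree integers > 1 with 1015 not a perfect square). To show equality we compute the minimal polynomial of γ. From γ = √5 + √203: γ^2 = 5 + 2√(1015) + 203 = 208 + 2√(1015), so γ^2 - 208 = 2√(1015); squaring, (γ^2 - 208)^2 = 4·1015, i.e. γ^4 - 416γ^2 + 43264 - 4060 = 0, i.e. γ^4 - 416γ^2 + 39204 = 0. So γ is a root of x^4 - 416x^2 + 39204. This polynomial is irreducible over Q: it has no rational root (each ±√5 ± √203 is irrational), and any factorization into two quadratics over Q would force √(1015) ∈ Q (pairing opposite roots) or √5, √203 ∈ Q (other pairings), all impossible. Hence [Q(γ):Q] = 4 = [Q(√5, √203):Q], so Q(γ) = Q(√5, √203).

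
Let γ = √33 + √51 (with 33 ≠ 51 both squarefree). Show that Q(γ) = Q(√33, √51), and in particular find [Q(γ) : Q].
[Q(γ) : Q] = 4 (equivalently, Q(γ) = Q(√33, √51))

Obviously Q(γ) ⊆ Q(√33, √51), and [Q(√33, √51):Q] = 4 (since 33, 51 are distinct squarefree integers > 1 with 1683 not a perfect square). To show equality we compute the minimal polynomial of γ. From γ = √33 + √51: γ^2 = 33 + 2√(1683) + 51 = 84 + 2√(1683), so γ^2 - 84 = 2√(1683); squaring, (γ^2 - 84)^2 = 4·1683, i.e. γ^4 - 168γ^2 + 7056 - 6732 = 0, i.e. γ^4 - 168γ^2 + 324 = 0. So γ is a root of x^4 - 168x^2 + 324. This polynomial is irreducible over Q: it has no rational root (each ±√33 ± √51 is irrational), and any factorization into two quadratics over Q would force √(1683) ∈ Q (pairing opposite roots) or √33, √51 ∈ Q (other pairings), all impossible. Hence [Q(γ):Q] = 4 = [Q(√33, √51):Q], so Q(γ) = Q(√33, √51).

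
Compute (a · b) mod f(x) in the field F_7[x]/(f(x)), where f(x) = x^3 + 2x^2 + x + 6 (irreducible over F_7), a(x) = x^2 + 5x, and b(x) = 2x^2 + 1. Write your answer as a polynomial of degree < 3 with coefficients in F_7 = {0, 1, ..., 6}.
a · b ≡ x^2 + x + 6 (mod f(x))

Multiply in F_7[x]: a(x)·b(x) = (x^2 + 5x)·(2x^2 + 1) = 2x^4 + 3x^3 + x^2 + 5x. This has degree ≥ 3, so divide by f(x) over F_7: 2x^4 + 3x^3 + x^2 + 5x = (2x + 6)·(x^3 + 2x^2 + x + 6) + (x^2 + x + 6). Hence a·b ≡ x^2 + x + 6 (mod f). (F_7[x]/(f) is a field with 7^3 = 343 elements since f is irreducible of degree 3.)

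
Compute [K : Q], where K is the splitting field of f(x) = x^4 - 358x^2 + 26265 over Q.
[K : Q] = 4

Solving the quadratic in x^2: x^2 = (358 ± √(358^2 - 4·26265))/2 = (358 ± √23104)/2 = (358 ± 152)/2, giving x^2 = 103 or x^2 = 255. So f(x) = (x^2 - 103)(x^2 - 255) and the roots of f are ±√103, ±√255. Hence the splitting field is K = Q(√103, √255). Since 103 and 255 are distinct squarefree integers > 1, their product 26265 is not a perfect square, so √255 ∉ Q(√103). By the tower law [K:Q] = [Q(√103,√255):Q(√103)] · [Q(√103):Q] = 2 · 2 = 4.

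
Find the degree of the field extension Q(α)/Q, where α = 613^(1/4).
[Q(α):Q] = 4

α is a root of x^4 - 613. By Eisenstein's criterion at the prime p = 613 (which divides the constant term 613 but p^2 = 375769 does not, since 613 is squarefree), x^4 - 613 is irreducible over Q. Hence [Q(α):Q] = 4.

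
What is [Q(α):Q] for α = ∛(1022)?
[Q(α):Q] = 3

The minimal polynomial of α is x^3 - 1022, irreducible over Q since 1022 is not a perfect cube (so x^3 - 1022 has no rational root). Hence [Q(α):Q] = deg(m_α) = 3.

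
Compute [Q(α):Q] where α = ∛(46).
[Q(α):Q] = 3

The minimal polynomial of α is x^3 - 46, irreducible over Q since 46 is not a perfect cube (so x^3 - 46 has no rational root). Hence [Q(α):Q] = deg(m_α) = 3.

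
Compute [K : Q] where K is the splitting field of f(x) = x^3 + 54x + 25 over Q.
[K : Q] = 6

By the rational root test, any rational root of the monic integer polynomial f(x) = x^3 + 54x + 25 must be an integer dividing the constant term 25, i.e. one of ±{1, 5, 25}. Evaluating: f(1) = 80, f(-1) = -30, f(5) = 420, f(-5) = -370, f(25) = 17000, f(-25) = -16950; none is 0, so f has no rational root and is therefore irreducible over Q (a cubic with no linear factor over a field is irreducible). For an irreducible cubic, the Galois group is A_3 or S_3 according as the discriminant disc(f) = -4a^3 - 27b^2 = -4·(54)^3 - 27·(25)^2 = -646731 is or is not a square in Q. Here disc(f) = -646731 is not a perfect square in Q, so the Galois group of f over Q is not contained in A_3 and must be all of S_3. The splitting field has degree |S_3| = 6 over Q, so [K : Q] = 6.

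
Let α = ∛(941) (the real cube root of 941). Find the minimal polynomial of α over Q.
m_α(x) = x^3 - 941

α satisfies α^3 = 941, so x^3 - 941 annihilates α. By the rational root test, a rational root p/q (in lowest terms) of x^3 - 941 would satisfy p^3 = 941 q^3, forcing q = 1 and p^3 = 941; but 941 is not a perfect cube, contradiction. A monic cubic over Q with no rational root is irreducible (any nontrivial factorization would include a linear factor). Hence x^3 - 941 is the minimal polynomial of α, and in particular [Q(α):Q] = 3.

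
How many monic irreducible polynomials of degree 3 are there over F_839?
There are 196862960 monic irreducible polynomials of degree 3 over F_839

Each element of F_{839^3} that lies in no proper subfield is a root of exactly one monic irreducible of degree 3 over F_839, and each such polynomial has 3 distinct roots in F_{839^3}. By Möbius inversion the count is N_839(3) = (1/3) Σ_{d|3} μ(3/d) · 839^d = (1/3)(μ(3)·839^1 + μ(1)·839^3) = 590588880/3 = 196862960.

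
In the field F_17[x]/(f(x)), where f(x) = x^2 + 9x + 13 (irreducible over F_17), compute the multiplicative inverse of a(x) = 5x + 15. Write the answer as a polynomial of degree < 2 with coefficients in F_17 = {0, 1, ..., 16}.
a(x)^(-1) ≡ 15x + 5 (mod f(x))

Since f is irreducible over F_17, F_17[x]/(f) is a field and a(x) ≠ 0 has an inverse. Apply the extended Euclidean algorithm to f(x) and a(x) in F_17[x]: f(x) = (7x + 8)·a(x) + (12). The last nonzero remainder is the constant 12 = gcd(f, a) in F_17. Back-substituting through the division chain expresses 12 = s(x)·a(x) + t(x)·f(x) with s(x) ≡ 10x + 9 (mod f), so (10x + 9)·a(x) ≡ 12 (mod f). Multiplying by 12^(-1) ≡ 10 in F_17 gives a(x)^(-1) ≡ 10·(10x + 9) ≡ 15x + 5 (mod f). Check: (5x + 15)·(15x + 5) = 7x^2 + 12x + 7 ≡ 1 (mod x^2 + 9x + 13).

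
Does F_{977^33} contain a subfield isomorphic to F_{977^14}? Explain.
No: F_{977^14} is not a subfield of F_{977^33}

F_{p^m} embeds in F_{p^n} iff m | n. Here 14 ∤ 33 (since 33 = 2·14 + 5 with remainder 5 ≠ 0), so F_{977^14} is not a subfield of F_{977^33}. Equivalently: if it were, the tower law would give 14 = [F_{977^14}:F_977] dividing [F_{977^33}:F_977] = 33, contradiction.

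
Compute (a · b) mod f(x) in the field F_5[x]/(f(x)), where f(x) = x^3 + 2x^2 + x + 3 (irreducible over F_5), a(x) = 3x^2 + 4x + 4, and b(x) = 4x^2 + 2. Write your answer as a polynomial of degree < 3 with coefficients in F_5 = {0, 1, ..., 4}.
a · b ≡ x^2 + 2 (mod f(x))

Multiply in F_5[x]: a(x)·b(x) = (3x^2 + 4x + 4)·(4x^2 + 2) = 2x^4 + x^3 + 2x^2 + 3x + 3. This has degree ≥ 3, so divide by f(x) over F_5: 2x^4 + x^3 + 2x^2 + 3x + 3 = (2x + 2)·(x^3 + 2x^2 + x + 3) + (x^2 + 2). Hence a·b ≡ x^2 + 2 (mod f). (F_5[x]/(f) is a field with 5^3 = 125 elements since f is irreducible of degree 3.)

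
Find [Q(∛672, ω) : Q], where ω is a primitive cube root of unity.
[Q(∛672, ω) : Q] = 6

[Q(∛672):Q] = 3 (min poly x^3 - 672, irreducible since 672 is not a perfect cube). [Q(ω):Q] = 2 (min poly x^2 + x + 1). Since Q(∛672) ⊂ R and ω ∉ R, we have ω ∉ Q(∛672), so x^2 + x + 1 remains irreducible over Q(∛672) and [Q(∛672, ω) : Q(∛672)] = 2. By the tower law, [Q(∛672, ω) : Q] = 3 · 2 = 6. (In fact Q(∛672, ω) is the splitting field of x^3 - 672 over Q.)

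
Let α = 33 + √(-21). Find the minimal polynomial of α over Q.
m_α(x) = x^2 - 66x + 1110

From α - 33 = √(-21), squaring gives (α - 33)^2 = -21, i.e. α^2 - 66α + 1089 = -21, so α^2 - 66α + 1110 = 0. The discriminant of x^2 - 66x + 1110 is (-66)^2 - 4·(1110) = 4356 - 4440 = -84, and 4·(-21) is not a perfect square in Q since -21 is squarefree and ≠ 1. Hence x^2 - 66x + 1110 is irreducible over Q and is the minimal polynomial of α.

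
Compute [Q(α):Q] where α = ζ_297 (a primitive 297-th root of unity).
[Q(α):Q] = 180

The minimal polynomial of ζ_297 over Q is the 297-th cyclotomic polynomial Φ_297(x), which is irreducible over Q and has degree φ(297) = 180. Hence [Q(α):Q] = φ(297) = 180.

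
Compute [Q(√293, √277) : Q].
[Q(√293, √277) : Q] = 4

[Q(√293):Q] = 2 (min poly x^2 - 293, irreducible since 293 is squarefree > 1). For the top step, suppose √277 ∈ Q(√293), say √277 = c + d√293 with c, d ∈ Q. Squaring: 277 = c^2 + 293d^2 + 2cd√293. Since √293 ∉ Q this forces 2cd = 0. If d = 0 then √277 = c ∈ Q, contradicting 277 squarefree > 1. If c = 0 then 277 = 293d^2, so 293·277 = (293d)^2 is a perfect square in Q — but 293·277 = 81161 is not a perfect square (since 293 and 277 are distinct squarefree integers). Contradiction. Hence √277 ∉ Q(√293), so x^2 - 277 stays irreducible over Q(√293) and [Q(√293, √277) : Q(√293)] = 2. By the tower law, [Q(√293, √277) : Q] = 2 · 2 = 4.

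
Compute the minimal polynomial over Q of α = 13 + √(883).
m_α(x) = x^2 - 26x - 714

From α - 13 = √(883), squaring gives (α - 13)^2 = 883, i.e. α^2 - 26α + 169 = 883, so α^2 - 26α - 714 = 0. The discriminant of x^2 - 26x - 714 is (-26)^2 - 4·(-714) = 676 + 2856 = 3532, and 4·(883) is not a perfect square in Q since 883 is squarefree and ≠ 1. Hence x^2 - 26x - 714 is irreducible over Q and is the minimal polynomial of α.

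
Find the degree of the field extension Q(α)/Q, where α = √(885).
[Q(α):Q] = 2

[Q(α):Q] equals the degree of the minimal polynomial of α. Here α^2 = 885 and x^2 - 885 is irreducible (d = 885 is squarefree, ≠ 1, hence not a square), so deg(m_α) = 2. Thus [Q(α):Q] = 2.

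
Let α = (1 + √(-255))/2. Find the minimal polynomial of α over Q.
m_α(x) = x^2 - x + 64

From 2α - 1 = √(-255), squaring gives (2α - 1)^2 = -255, i.e. 4α^2 - 4α + 1 = -255, so α^2 - α + (1 + 255)/4 = 0. Since -255 ≡ 1 (mod 4), (1 + 255)/4 = 64 ∈ Z. The polynomial x^2 - x + 64 has discriminant 1 - 4·(64) = -255, which is not a perfect square in Q (d = -255 is squarefree and ≠ 1), so x^2 - x + 64 is irreducible over Q. It is the minimal polynomial of α.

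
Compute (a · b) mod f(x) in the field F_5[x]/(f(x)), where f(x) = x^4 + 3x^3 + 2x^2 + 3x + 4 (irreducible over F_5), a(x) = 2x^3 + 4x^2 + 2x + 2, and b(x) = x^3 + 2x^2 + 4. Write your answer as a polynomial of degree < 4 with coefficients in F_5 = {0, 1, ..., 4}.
a · b ≡ 4x^3 + x^2 + 3 (mod f(x))

Multiply in F_5[x]: a(x)·b(x) = (2x^3 + 4x^2 + 2x + 2)·(x^3 + 2x^2 + 4) = 2x^6 + 3x^5 + 4x^3 + 3x + 3. This has degree ≥ 4, so divide by f(x) over F_5: 2x^6 + 3x^5 + 4x^3 + 3x + 3 = (2x^2 + 2x)·(x^4 + 3x^3 + 2x^2 + 3x + 4) + (4x^3 + x^2 + 3). Hence a·b ≡ 4x^3 + x^2 + 3 (mod f). (F_5[x]/(f) is a field with 5^4 = 625 elements since f is irreducible of degree 4.)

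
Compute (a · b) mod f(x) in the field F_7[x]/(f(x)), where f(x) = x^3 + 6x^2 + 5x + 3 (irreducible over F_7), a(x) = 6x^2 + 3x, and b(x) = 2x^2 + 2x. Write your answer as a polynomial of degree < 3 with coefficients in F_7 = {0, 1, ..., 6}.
a · b ≡ 4x^2 + 3x + 1 (mod f(x))

Multiply in F_7[x]: a(x)·b(x) = (6x^2 + 3x)·(2x^2 + 2x) = 5x^4 + 4x^3 + 6x^2. This has degree ≥ 3, so divide by f(x) over F_7: 5x^4 + 4x^3 + 6x^2 = (5x + 2)·(x^3 + 6x^2 + 5x + 3) + (4x^2 + 3x + 1). Hence a·b ≡ 4x^2 + 3x + 1 (mod f). (F_7[x]/(f) is a field with 7^3 = 343 elements since f is irreducible of degree 3.)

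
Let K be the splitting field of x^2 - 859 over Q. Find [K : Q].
[K : Q] = 2

f(x) = x^2 - 859 factors as (x - √859)(x + √859). The splitting field is K = Q(√859). Since 859 is squarefree and > 1, it is not a perfect square, so x^2 - 859 is irreducible over Q and [Q(√859) : Q] = 2. Hence [K : Q] = 2.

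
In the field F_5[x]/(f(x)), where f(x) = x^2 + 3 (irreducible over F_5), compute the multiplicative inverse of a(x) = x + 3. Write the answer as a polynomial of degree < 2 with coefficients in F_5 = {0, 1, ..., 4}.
a(x)^(-1) ≡ 2x + 4 (mod f(x))

Since f is irreducible over F_5, F_5[x]/(f) is a field and a(x) ≠ 0 has an inverse. Apply the extended Euclidean algorithm to f(x) and a(x) in F_5[x]: f(x) = (x + 2)·a(x) + (2). The last nonzero remainder is the constant 2 = gcd(f, a) in F_5. Back-substituting through the division chain expresses 2 = s(x)·a(x) + t(x)·f(x) with s(x) ≡ 4x + 3 (mod f), so (4x + 3)·a(x) ≡ 2 (mod f). Multiplying by 2^(-1) ≡ 3 in F_5 gives a(x)^(-1) ≡ 3·(4x + 3) ≡ 2x + 4 (mod f). Check: (x + 3)·(2x + 4) = 2x^2 + 2 ≡ 1 (mod x^2 + 3).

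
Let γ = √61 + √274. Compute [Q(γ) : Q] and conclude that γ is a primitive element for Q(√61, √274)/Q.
[Q(γ) : Q] = 4 (equivalently, Q(γ) = Q(√61, √274))

Obviously Q(γ) ⊆ Q(√61, √274), and [Q(√61, √274):Q] = 4 (since 61, 274 are distinct squarefree integers > 1 with 16714 not a perfect square). To show equality we compute the minimal polynomial of γ. From γ = √61 + √274: γ^2 = 61 + 2√(16714) + 274 = 335 + 2√(16714), so γ^2 - 335 = 2√(16714); squaring, (γ^2 - 335)^2 = 4·16714, i.e. γ^4 - 670γ^2 + 112225 - 66856 = 0, i.e. γ^4 - 670γ^2 + 45369 = 0. So γ is a root of x^4 - 670x^2 + 45369. This polynomial is irreducible over Q: it has no rational root (each ±√61 ± √274 is irrational), and any factorization into two quadratics over Q would force √(16714) ∈ Q (pairing opposite roots) or √61, √274 ∈ Q (other pairings), all impossible. Hence [Q(γ):Q] = 4 = [Q(√61, √274):Q], so Q(γ) = Q(√61, √274).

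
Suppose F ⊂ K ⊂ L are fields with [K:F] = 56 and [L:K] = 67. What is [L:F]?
[L:F] = 3752

The tower law says that for any tower of field extensions F ⊂ K ⊂ L with finite degrees, [L:F] = [L:K] · [K:F]. Here this gives [L:F] = 67 · 56 = 3752.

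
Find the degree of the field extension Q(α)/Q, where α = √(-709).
[Q(α):Q] = 2

[Q(α):Q] equals the degree of the minimal polynomial of α. Here α^2 = -709 and x^2 + 709 is irreducible (d = -709 is squarefree, ≠ 1, hence not a square), so deg(m_α) = 2. Thus [Q(α):Q] = 2.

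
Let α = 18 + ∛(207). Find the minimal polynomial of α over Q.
m_α(x) = x^3 - 54x^2 + 972x - 6039

Set β = α - 18 = ∛(207), so β^3 = 207. Then (α - 18)^3 - 207 = 0, i.e. α is a root of g(x) = (x - 18)^3 - 207 = x^3 - 54x^2 + 972x - 6039. Since g(x) = h(x - 18) where h(x) = x^3 - 207, and h is irreducible over Q (because 207 is not a perfect cube, so h has no rational root, and a monic cubic with no rational root is irreducible), g is also irreducible (irreducibility is preserved under the substitution x → x - 18). Hence m_α(x) = x^3 - 54x^2 + 972x - 6039.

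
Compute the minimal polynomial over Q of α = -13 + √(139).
m_α(x) = x^2 + 26x + 30

From α + 13 = √(139), squaring gives (α + 13)^2 = 139, i.e. α^2 + 26α + 169 = 139, so α^2 + 26α + 30 = 0. The discriminant of x^2 + 26x + 30 is (26)^2 - 4·(30) = 676 - 120 = 556, and 4·(139) is not a perfect square in Q since 139 is squarefree and ≠ 1. Hence x^2 + 26x + 30 is irreducible over Q and is the minimal polynomial of α.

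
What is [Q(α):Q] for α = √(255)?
[Q(α):Q] = 2

[Q(α):Q] equals the degree of the minimal polynomial of α. Here α^2 = 255 and x^2 - 255 is irreducible (d = 255 is squarefree, ≠ 1, hence not a square), so deg(m_α) = 2. Thus [Q(α):Q] = 2.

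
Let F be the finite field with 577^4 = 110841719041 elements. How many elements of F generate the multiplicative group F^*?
There are φ(110841719040) = 25548816384 primitive elements

F_q^* is cyclic of order q - 1 = 110841719040. A cyclic group of order m has exactly φ(m) generators. Here m = 110841719040 = 2^8 · 3^2 · 5 · 13^2 · 17^2 · 197, so the number of primitive elements is φ(110841719040) = 25548816384.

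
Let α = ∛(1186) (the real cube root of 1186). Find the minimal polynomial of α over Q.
m_α(x) = x^3 - 1186

α satisfies α^3 = 1186, so x^3 - 1186 annihilates α. By the rational root test, a rational root p/q (in lowest terms) of x^3 - 1186 would satisfy p^3 = 1186 q^3, forcing q = 1 and p^3 = 1186; but 1186 is not a perfect cube, contradiction. A monic cubic over Q with no rational root is irreducible (any nontrivial factorization would include a linear factor). Hence x^3 - 1186 is the minimal polynomial of α, and in particular [Q(α):Q] = 3.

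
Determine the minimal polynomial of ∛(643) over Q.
m_α(x) = x^3 - 643

α satisfies α^3 = 643, so x^3 - 643 annihilates α. By the rational root test, a rational root p/q (in lowest terms) of x^3 - 643 would satisfy p^3 = 643 q^3, forcing q = 1 and p^3 = 643; but 643 is not a perfect cube, contradiction. A monic cubic over Q with no rational root is irreducible (any nontrivial factorization would include a linear factor). Hence x^3 - 643 is the minimal polynomial of α, and in particular [Q(α):Q] = 3.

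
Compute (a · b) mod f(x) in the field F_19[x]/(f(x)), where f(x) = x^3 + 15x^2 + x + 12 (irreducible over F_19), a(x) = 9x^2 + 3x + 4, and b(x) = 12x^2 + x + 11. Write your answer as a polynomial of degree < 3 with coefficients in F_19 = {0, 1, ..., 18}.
a · b ≡ 12x^2 + 12x + 1 (mod f(x))

Multiply in F_19[x]: a(x)·b(x) = (9x^2 + 3x + 4)·(12x^2 + x + 11) = 13x^4 + 7x^3 + 17x^2 + 18x + 6. This has degree ≥ 3, so divide by f(x) over F_19: 13x^4 + 7x^3 + 17x^2 + 18x + 6 = (13x + 2)·(x^3 + 15x^2 + x + 12) + (12x^2 + 12x + 1). Hence a·b ≡ 12x^2 + 12x + 1 (mod f). (F_19[x]/(f) is a field with 19^3 = 6859 elements since f is irreducible of degree 3.)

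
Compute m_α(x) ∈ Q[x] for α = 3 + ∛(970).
m_α(x) = x^3 - 9x^2 + 27x - 997

Set β = α - 3 = ∛(970), so β^3 = 970. Then (α - 3)^3 - 970 = 0, i.e. α is a root of g(x) = (x - 3)^3 - 970 = x^3 - 9x^2 + 27x - 997. Since g(x) = h(x - 3) where h(x) = x^3 - 970, and h is irreducible over Q (because 970 is not a perfect cube, so h has no rational root, and a monic cubic with no rational root is irreducible), g is also irreducible (irreducibility is preserved under the substitution x → x - 3). Hence m_α(x) = x^3 - 9x^2 + 27x - 997.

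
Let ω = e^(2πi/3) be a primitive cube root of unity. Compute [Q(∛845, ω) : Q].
[Q(∛845, ω) : Q] = 6

[Q(∛845):Q] = 3 (min poly x^3 - 845, irreducible since 845 is not a perfect cube). [Q(ω):Q] = 2 (min poly x^2 + x + 1). Since Q(∛845) ⊂ R and ω ∉ R, we have ω ∉ Q(∛845), so x^2 + x + 1 remains irreducible over Q(∛845) and [Q(∛845, ω) : Q(∛845)] = 2. By the tower law, [Q(∛845, ω) : Q] = 3 · 2 = 6. (In fact Q(∛845, ω) is the splitting field of x^3 - 845 over Q.)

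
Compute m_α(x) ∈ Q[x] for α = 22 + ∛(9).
m_α(x) = x^3 - 66x^2 + 1452x - 10657

Set β = α - 22 = ∛(9), so β^3 = 9. Then (α - 22)^3 - 9 = 0, i.e. α is a root of g(x) = (x - 22)^3 - 9 = x^3 - 66x^2 + 1452x - 10657. Since g(x) = h(x - 22) where h(x) = x^3 - 9, and h is irreducible over Q (because 9 is not a perfect cube, so h has no rational root, and a monic cubic with no rational root is irreducible), g is also irreducible (irreducibility is preserved under the substitution x → x - 22). Hence m_α(x) = x^3 - 66x^2 + 1452x - 10657.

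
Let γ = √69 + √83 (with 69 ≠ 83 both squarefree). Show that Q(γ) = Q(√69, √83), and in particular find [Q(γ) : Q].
[Q(γ) : Q] = 4 (equivalently, Q(γ) = Q(√69, √83))

Obviously Q(γ) ⊆ Q(√69, √83), and [Q(√69, √83):Q] = 4 (since 69, 83 are distinct squarefree integers > 1 with 5727 not a perfect square). To show equality we compute the minimal polynomial of γ. From γ = √69 + √83: γ^2 = 69 + 2√(5727) + 83 = 152 + 2√(5727), so γ^2 - 152 = 2√(5727); squaring, (γ^2 - 152)^2 = 4·5727, i.e. γ^4 - 304γ^2 + 23104 - 22908 = 0, i.e. γ^4 - 304γ^2 + 196 = 0. So γ is a root of x^4 - 304x^2 + 196. This polynomial is irreducible over Q: it has no rational root (each ±√69 ± √83 is irrational), and any factorization into two quadratics over Q would force √(5727) ∈ Q (pairing opposite roots) or √69, √83 ∈ Q (other pairings), all impossible. Hence [Q(γ):Q] = 4 = [Q(√69, √83):Q], so Q(γ) = Q(√69, √83).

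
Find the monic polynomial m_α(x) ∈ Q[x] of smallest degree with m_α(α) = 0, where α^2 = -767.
m_α(x) = x^2 + 767

α satisfies α^2 + 767 = 0, so x^2 + 767 annihilates α. Since d = -767 is squarefree and ≠ 1, it is not a perfect square in Q, so x^2 + 767 has no rational root and is therefore irreducible over Q (a degree-2 polynomial over a field is irreducible iff it has no root). Hence m_α(x) = x^2 + 767.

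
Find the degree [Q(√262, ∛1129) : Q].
[Q(√262, ∛1129) : Q] = 6

Let L = Q(√262, ∛1129). Since Q(√262) ⊂ L and [Q(√262):Q] = 2, the tower law gives 2 | [L:Q]. Likewise Q(∛1129) ⊂ L with [Q(∛1129):Q] = 3 (because 1129 is not a perfect cube), so 3 | [L:Q]. As gcd(2,3) = 1, [L:Q] is divisible by 6. Conversely L is generated over Q by √262 and ∛1129, so [L:Q] ≤ 2·3 = 6. Therefore [Q(√262, ∛1129) : Q] = 6.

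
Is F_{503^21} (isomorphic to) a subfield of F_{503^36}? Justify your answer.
No: F_{503^21} is not a subfield of F_{503^36}

F_{p^m} embeds in F_{p^n} iff m | n. Here 21 ∤ 36 (since 36 = 1·21 + 15 with remainder 15 ≠ 0), so F_{503^21} is not a subfield of F_{503^36}. Equivalently: if it were, the tower law would give 21 = [F_{503^21}:F_503] dividing [F_{503^36}:F_503] = 36, contradiction.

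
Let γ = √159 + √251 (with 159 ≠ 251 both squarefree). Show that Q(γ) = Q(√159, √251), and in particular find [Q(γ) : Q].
[Q(γ) : Q] = 4 (equivalently, Q(γ) = Q(√159, √251))

Obviously Q(γ) ⊆ Q(√159, √251), and [Q(√159, √251):Q] = 4 (since 159, 251 are distinct squarefree integers > 1 with 39909 not a perfect square). To show equality we compute the minimal polynomial of γ. From γ = √159 + √251: γ^2 = 159 + 2√(39909) + 251 = 410 + 2√(39909), so γ^2 - 410 = 2√(39909); squaring, (γ^2 - 410)^2 = 4·39909, i.e. γ^4 - 820γ^2 + 168100 - 159636 = 0, i.e. γ^4 - 820γ^2 + 8464 = 0. So γ is a root of x^4 - 820x^2 + 8464. This polynomial is irreducible over Q: it has no rational root (each ±√159 ± √251 is irrational), and any factorization into two quadratics over Q would force √(39909) ∈ Q (pairing opposite roots) or √159, √251 ∈ Q (other pairings), all impossible. Hence [Q(γ):Q] = 4 = [Q(√159, √251):Q], so Q(γ) = Q(√159, √251).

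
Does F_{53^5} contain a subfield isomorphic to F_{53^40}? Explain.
No: F_{53^40} is not a subfield of F_{53^5}

F_{p^m} embeds in F_{p^n} iff m | n. Here 40 ∤ 5 (since 5 = 0·40 + 5 with remainder 5 ≠ 0), so F_{53^40} is not a subfield of F_{53^5}. Equivalently: if it were, the tower law would give 40 = [F_{53^40}:F_53] dividing [F_{53^5}:F_53] = 5, contradiction.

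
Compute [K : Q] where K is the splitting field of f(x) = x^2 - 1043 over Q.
[K : Q] = 2

f(x) = x^2 - 1043 factors as (x - √1043)(x + √1043). The splitting field is K = Q(√1043). Since 1043 is squarefree and > 1, it is not a perfect square, so x^2 - 1043 is irreducible over Q and [Q(√1043) : Q] = 2. Hence [K : Q] = 2.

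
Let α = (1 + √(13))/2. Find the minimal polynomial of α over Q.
m_α(x) = x^2 - x - 3

From 2α - 1 = √(13), squaring gives (2α - 1)^2 = 13, i.e. 4α^2 - 4α + 1 = 13, so α^2 - α + (1 - 13)/4 = 0. Since 13 ≡ 1 (mod 4), (1 - 13)/4 = -3 ∈ Z. The polynomial x^2 - x - 3 has discriminant 1 - 4·(-3) = 13, which is not a perfect square in Q (d = 13 is squarefree and ≠ 1), so x^2 - x - 3 is irreducible over Q. It is the minimal polynomial of α.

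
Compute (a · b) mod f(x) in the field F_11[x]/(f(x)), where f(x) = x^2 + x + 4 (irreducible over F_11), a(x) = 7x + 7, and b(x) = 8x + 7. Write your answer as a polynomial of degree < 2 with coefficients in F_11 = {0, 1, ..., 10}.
a · b ≡ 5x + 1 (mod f(x))

Multiply in F_11[x]: a(x)·b(x) = (7x + 7)·(8x + 7) = x^2 + 6x + 5. This has degree ≥ 2, so divide by f(x) over F_11: x^2 + 6x + 5 = (1)·(x^2 + x + 4) + (5x + 1). Hence a·b ≡ 5x + 1 (mod f). (F_11[x]/(f) is a field with 11^2 = 121 elements since f is irreducible of degree 2.)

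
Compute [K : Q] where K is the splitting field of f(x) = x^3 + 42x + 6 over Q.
[K : Q] = 6

By the rational root test, any rational root of the monic integer polynomial f(x) = x^3 + 42x + 6 must be an integer dividing the constant term 6, i.e. one of ±{1, 2, 3, 6}. Evaluating: f(1) = 49, f(-1) = -37, f(2) = 98, f(-2) = -86, f(3) = 159, f(-3) = -147, f(6) = 474, f(-6) = -462; none is 0, so f has no rational root and is therefore irreducible over Q (a cubic with no linear factor over a field is irreducible). For an irreducible cubic, the Galois group is A_3 or S_3 according as the discriminant disc(f) = -4a^3 - 27b^2 = -4·(42)^3 - 27·(6)^2 = -297324 is or is not a square in Q. Here disc(f) = -297324 is not a perfect square in Q, so the Galois group of f over Q is not contained in A_3 and must be all of S_3. The splitting field has degree |S_3| = 6 over Q, so [K : Q] = 6.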